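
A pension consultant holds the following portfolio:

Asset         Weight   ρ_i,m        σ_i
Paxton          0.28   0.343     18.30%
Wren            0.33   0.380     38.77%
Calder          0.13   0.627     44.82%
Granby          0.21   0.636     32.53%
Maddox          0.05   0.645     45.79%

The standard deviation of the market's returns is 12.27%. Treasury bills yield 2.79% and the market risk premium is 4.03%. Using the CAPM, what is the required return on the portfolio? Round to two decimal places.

β_Paxton = 0.343 × 18.30% / 12.27% = 0.5116
β_Wren = 0.380 × 38.77% / 12.27% = 1.2007
β_Calder = 0.627 × 44.82% / 12.27% = 2.2903
β_Granby = 0.636 × 32.53% / 12.27% = 1.6862
β_Maddox = 0.645 × 45.79% / 12.27% = 2.4071
β_P = Σ w_i β_i = 0.28×0.5116 + 0.33×1.2007 + 0.13×2.2903 + 0.21×1.6862 + 0.05×2.4071 = 1.3117
E(R_P) = R_f + β_P × MRP = 2.79% + 1.3117 × 4.03% = 8.08%

8.08%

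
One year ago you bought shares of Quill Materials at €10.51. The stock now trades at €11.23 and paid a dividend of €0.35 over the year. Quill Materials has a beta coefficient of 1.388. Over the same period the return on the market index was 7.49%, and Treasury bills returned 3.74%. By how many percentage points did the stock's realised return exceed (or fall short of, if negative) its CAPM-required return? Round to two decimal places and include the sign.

+1.24%

Realised HPR = (P1 + D1 − P0) / P0 = (11.23 + 0.35 − 10.51) / 10.51 = 1.07 / 10.51 = 10.1808%
MRP = 7.49% − 3.74% = 3.75%
CAPM required = R_f + β·MRP = 3.74% + 1.388 × 3.75% = 8.94500%
α = realised − required = 10.1808% − 8.94500% = +1.24%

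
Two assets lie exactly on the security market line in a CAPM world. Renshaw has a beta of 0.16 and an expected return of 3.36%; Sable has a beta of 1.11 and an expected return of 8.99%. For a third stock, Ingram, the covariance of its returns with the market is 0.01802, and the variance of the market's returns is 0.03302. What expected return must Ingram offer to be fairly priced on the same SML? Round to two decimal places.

5.65%

MRP = (8.99% − 3.36%) / (1.11 − 0.16) = 5.9263%
R_f = 3.36% − 0.16 × 5.9263% = 2.4118%
β_Ingram = Cov / Var(R_m) = 0.01802 / 0.03302 = 0.5457
E(R_Ingram) = R_f + β × MRP = 2.4118% + 0.5457 × 5.9263% = 5.65%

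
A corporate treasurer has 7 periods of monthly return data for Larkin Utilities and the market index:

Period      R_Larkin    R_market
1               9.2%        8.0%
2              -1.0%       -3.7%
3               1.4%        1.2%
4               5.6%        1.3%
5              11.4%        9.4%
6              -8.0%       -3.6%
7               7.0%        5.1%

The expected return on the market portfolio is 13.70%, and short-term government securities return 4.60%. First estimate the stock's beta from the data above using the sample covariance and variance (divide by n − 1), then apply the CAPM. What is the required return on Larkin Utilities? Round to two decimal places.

Mean R_i = (9.2 − 1.0 + 1.4 + 5.6 + 11.4 − 8.0 + 7.0) / 7 = 3.6571%
Mean R_m = (8.0 − 3.7 + 1.2 + 1.3 + 9.4 − 3.6 + 5.1) / 7 = 2.5286%
Σ(R_i − R̄_i)(R_m − R̄_m) = 193.1886  ⇒  Cov = 193.1886 / 6 = 32.1981
Σ(R_m − R̄_m)² = 163.3943  ⇒  Var(R_m) = 163.3943 / 6 = 27.2324
β = Cov / Var(R_m) = 32.1981 / 27.2324 = 1.1823
MRP = 13.70% − 4.60% = 9.10%
E(R) = R_f + β × MRP = 4.60% + 1.1823 × 9.10% = 15.36%

15.36%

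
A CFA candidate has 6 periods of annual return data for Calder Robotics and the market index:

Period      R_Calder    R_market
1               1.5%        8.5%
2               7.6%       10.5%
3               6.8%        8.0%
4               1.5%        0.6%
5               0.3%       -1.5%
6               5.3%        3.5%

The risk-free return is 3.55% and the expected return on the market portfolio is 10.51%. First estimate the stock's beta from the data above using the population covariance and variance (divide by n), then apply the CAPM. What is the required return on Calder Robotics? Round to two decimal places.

6.72%

Mean R_i = (1.5 + 7.6 + 6.8 + 1.5 + 0.3 + 5.3) / 6 = 3.8333%
Mean R_m = (8.5 + 10.5 + 8.0 + 0.6 − 1.5 + 3.5) / 6 = 4.9333%
Σ(R_i − R̄_i)(R_m − R̄_m) = 52.4833  ⇒  Cov = 52.4833 / 6 = 8.7472
Σ(R_m − R̄_m)² = 115.3333  ⇒  Var(R_m) = 115.3333 / 6 = 19.2222
β = Cov / Var(R_m) = 8.7472 / 19.2222 = 0.4551
MRP = 10.51% − 3.55% = 6.96%
E(R) = R_f + β × MRP = 3.55% + 0.4551 × 6.96% = 6.72%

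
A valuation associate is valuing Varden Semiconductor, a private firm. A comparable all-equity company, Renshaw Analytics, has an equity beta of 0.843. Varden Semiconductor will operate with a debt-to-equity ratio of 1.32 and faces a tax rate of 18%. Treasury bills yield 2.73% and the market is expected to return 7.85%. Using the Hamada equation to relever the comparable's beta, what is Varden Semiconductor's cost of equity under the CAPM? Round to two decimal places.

11.72%

β_L = β_U × [1 + (1 − t)(D/E)] = 0.843 × [1 + (1 − 0.18) × 1.32]
    = 0.843 × [1 + 0.82 × 1.32] = 0.843 × 2.0824 = 1.7555
MRP = 7.85% − 2.73% = 5.12%
E(R) = R_f + β_L × MRP = 2.73% + 1.7555 × 5.12% = 11.72%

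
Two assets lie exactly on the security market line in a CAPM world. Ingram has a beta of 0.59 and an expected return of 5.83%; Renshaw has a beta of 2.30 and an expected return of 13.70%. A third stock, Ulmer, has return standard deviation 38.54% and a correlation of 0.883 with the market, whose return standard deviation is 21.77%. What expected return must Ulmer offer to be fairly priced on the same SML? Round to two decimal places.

MRP = (13.70% − 5.83%) / (2.30 − 0.59) = 4.6023%
R_f = 5.83% − 0.59 × 4.6023% = 3.1146%
β_Ulmer = ρ·σ_i/σ_m = 0.883 × 38.54 / 21.77 = 1.5632
E(R_Ulmer) = R_f + β × MRP = 3.1146% + 1.5632 × 4.6023% = 10.31%

10.31%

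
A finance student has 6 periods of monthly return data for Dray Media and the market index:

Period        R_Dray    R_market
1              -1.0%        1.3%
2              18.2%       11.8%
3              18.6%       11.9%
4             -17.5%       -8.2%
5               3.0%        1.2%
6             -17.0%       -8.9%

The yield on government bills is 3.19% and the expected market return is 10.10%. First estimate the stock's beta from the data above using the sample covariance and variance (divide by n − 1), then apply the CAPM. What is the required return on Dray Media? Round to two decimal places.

Mean R_i = (-1.0 + 18.2 + 18.6 − 17.5 + 3.0 − 17.0) / 6 = 0.7167%
Mean R_m = (1.3 + 11.8 + 11.9 − 8.2 + 1.2 − 8.9) / 6 = 1.5167%
Σ(R_i − R̄_i)(R_m − R̄_m) = 726.6783  ⇒  Cov = 726.6783 / 5 = 145.3357
Σ(R_m − R̄_m)² = 416.6283  ⇒  Var(R_m) = 416.6283 / 5 = 83.3257
β = Cov / Var(R_m) = 145.3357 / 83.3257 = 1.7442
MRP = 10.10% − 3.19% = 6.91%
E(R) = R_f + β × MRP = 3.19% + 1.7442 × 6.91% = 15.24%

15.24%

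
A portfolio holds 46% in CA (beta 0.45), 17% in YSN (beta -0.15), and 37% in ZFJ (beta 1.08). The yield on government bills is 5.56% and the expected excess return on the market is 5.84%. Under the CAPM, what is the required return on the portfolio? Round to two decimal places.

β_P = Σ w_i β_i = 0.46×0.45 + 0.17×-0.15 + 0.37×1.08 = 0.5811
E(R_P) = R_f + β_P × MRP = 5.56% + 0.5811 × 5.84% = 8.95%

8.95%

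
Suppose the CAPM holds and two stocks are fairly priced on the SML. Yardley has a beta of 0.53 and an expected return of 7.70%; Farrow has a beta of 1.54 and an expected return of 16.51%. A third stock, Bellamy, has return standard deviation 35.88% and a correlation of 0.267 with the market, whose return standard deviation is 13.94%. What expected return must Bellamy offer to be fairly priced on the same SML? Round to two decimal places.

9.07%

MRP = (16.51% − 7.70%) / (1.54 − 0.53) = 8.7228%
R_f = 7.70% − 0.53 × 8.7228% = 3.0769%
β_Bellamy = ρ·σ_i/σ_m = 0.267 × 35.88 / 13.94 = 0.6872
E(R_Bellamy) = R_f + β × MRP = 3.0769% + 0.6872 × 8.7228% = 9.07%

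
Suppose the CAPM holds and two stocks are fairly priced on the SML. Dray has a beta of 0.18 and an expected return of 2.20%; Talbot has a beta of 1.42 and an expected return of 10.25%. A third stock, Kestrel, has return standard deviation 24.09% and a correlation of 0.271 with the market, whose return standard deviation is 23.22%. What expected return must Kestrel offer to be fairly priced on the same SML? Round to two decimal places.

MRP = (10.25% − 2.20%) / (1.42 − 0.18) = 6.4919%
R_f = 2.20% − 0.18 × 6.4919% = 1.0315%
β_Kestrel = ρ·σ_i/σ_m = 0.271 × 24.09 / 23.22 = 0.2812
E(R_Kestrel) = R_f + β × MRP = 1.0315% + 0.2812 × 6.4919% = 2.86%

2.86%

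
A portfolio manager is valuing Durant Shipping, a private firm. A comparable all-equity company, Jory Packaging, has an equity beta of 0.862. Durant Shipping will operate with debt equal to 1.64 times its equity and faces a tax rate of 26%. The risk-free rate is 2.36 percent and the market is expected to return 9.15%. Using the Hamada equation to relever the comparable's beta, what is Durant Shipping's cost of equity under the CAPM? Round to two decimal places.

15.32%

β_L = β_U × [1 + (1 − t)(D/E)] = 0.862 × [1 + (1 − 0.26) × 1.64]
    = 0.862 × [1 + 0.74 × 1.64] = 0.862 × 2.2136 = 1.9081
MRP = 9.15% − 2.36% = 6.79%
E(R) = R_f + β_L × MRP = 2.36% + 1.9081 × 6.79% = 15.32%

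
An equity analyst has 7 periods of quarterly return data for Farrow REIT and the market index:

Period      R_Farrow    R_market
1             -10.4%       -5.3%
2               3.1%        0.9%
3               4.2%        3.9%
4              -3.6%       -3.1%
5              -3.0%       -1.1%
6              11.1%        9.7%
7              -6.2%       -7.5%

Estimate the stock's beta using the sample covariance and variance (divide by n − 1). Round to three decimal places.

Mean R_i = (-10.4 + 3.1 + 4.2 − 3.6 − 3.0 + 11.1 − 6.2) / 7 = -0.6857%
Mean R_m = (-5.3 + 0.9 + 3.9 − 3.1 − 1.1 + 9.7 − 7.5) / 7 = -0.3571%
Σ(R_i − R̄_i)(R_m − R̄_m) = 241.2057  ⇒  Cov = 241.2057 / 6 = 40.2010
Σ(R_m − R̄_m)² = 204.3771  ⇒  Var(R_m) = 204.3771 / 6 = 34.0629
β = Cov / Var(R_m) = 40.2010 / 34.0629 = 1.1802

1.180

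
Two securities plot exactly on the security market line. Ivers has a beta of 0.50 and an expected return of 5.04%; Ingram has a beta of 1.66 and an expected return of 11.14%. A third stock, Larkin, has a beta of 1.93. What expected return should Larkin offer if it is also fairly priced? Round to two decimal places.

MRP (SML slope) = (11.14% − 5.04%) / (1.66 − 0.50) = 6.10% / 1.16 = 5.2586%
R_f (intercept) = 5.04% − 0.50 × 5.2586% = 2.4107%
E(R_Larkin) = R_f + β × MRP = 2.4107% + 1.93 × 5.2586% = 12.56%

12.56%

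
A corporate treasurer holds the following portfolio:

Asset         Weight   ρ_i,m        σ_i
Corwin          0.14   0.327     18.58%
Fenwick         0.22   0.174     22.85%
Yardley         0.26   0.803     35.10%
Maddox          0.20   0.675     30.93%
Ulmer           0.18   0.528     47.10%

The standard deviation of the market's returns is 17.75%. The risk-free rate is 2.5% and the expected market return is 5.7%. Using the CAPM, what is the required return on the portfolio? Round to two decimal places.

5.69%

β_Corwin = 0.327 × 18.58% / 17.75% = 0.3423
β_Fenwick = 0.174 × 22.85% / 17.75% = 0.2240
β_Yardley = 0.803 × 35.10% / 17.75% = 1.5879
β_Maddox = 0.675 × 30.93% / 17.75% = 1.1762
β_Ulmer = 0.528 × 47.10% / 17.75% = 1.4011
β_P = Σ w_i β_i = 0.14×0.3423 + 0.22×0.2240 + 0.26×1.5879 + 0.20×1.1762 + 0.18×1.4011 = 0.9975
MRP = 5.7% − 2.5% = 3.20%
E(R_P) = R_f + β_P × MRP = 2.5% + 0.9975 × 3.2% = 5.69%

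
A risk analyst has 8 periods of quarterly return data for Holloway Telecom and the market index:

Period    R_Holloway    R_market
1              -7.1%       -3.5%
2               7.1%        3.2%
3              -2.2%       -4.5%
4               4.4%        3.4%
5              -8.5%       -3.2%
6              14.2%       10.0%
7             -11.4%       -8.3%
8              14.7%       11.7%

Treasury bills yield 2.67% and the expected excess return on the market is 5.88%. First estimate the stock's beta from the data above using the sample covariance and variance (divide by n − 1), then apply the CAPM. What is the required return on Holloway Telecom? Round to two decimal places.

Mean R_i = (-7.1 + 7.1 − 2.2 + 4.4 − 8.5 + 14.2 − 11.4 + 14.7) / 8 = 1.4000%
Mean R_m = (-3.5 + 3.2 − 4.5 + 3.4 − 3.2 + 10.0 − 8.3 + 11.7) / 8 = 1.1000%
Σ(R_i − R̄_i)(R_m − R̄_m) = 495.9200  ⇒  Cov = 495.9200 / 7 = 70.8457
Σ(R_m − R̄_m)² = 360.6400  ⇒  Var(R_m) = 360.6400 / 7 = 51.5200
β = Cov / Var(R_m) = 70.8457 / 51.5200 = 1.3751
E(R) = R_f + β × MRP = 2.67% + 1.3751 × 5.88% = 10.76%

10.76%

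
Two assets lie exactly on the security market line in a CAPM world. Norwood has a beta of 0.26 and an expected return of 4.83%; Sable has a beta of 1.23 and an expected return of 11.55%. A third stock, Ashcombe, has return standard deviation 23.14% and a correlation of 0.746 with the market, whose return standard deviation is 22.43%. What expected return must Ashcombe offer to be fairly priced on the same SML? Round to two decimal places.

MRP = (11.55% − 4.83%) / (1.23 − 0.26) = 6.9278%
R_f = 4.83% − 0.26 × 6.9278% = 3.0288%
β_Ashcombe = ρ·σ_i/σ_m = 0.746 × 23.14 / 22.43 = 0.7696
E(R_Ashcombe) = R_f + β × MRP = 3.0288% + 0.7696 × 6.9278% = 8.36%

8.36%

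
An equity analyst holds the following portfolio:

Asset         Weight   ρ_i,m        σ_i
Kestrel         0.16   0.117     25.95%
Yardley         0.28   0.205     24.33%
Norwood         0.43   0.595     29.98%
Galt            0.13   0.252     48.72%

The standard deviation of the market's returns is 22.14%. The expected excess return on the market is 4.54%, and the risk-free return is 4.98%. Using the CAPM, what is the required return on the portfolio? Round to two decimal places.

7.27%

β_Kestrel = 0.117 × 25.95% / 22.14% = 0.1371
β_Yardley = 0.205 × 24.33% / 22.14% = 0.2253
β_Norwood = 0.595 × 29.98% / 22.14% = 0.8057
β_Galt = 0.252 × 48.72% / 22.14% = 0.5545
β_P = Σ w_i β_i = 0.16×0.1371 + 0.28×0.2253 + 0.43×0.8057 + 0.13×0.5545 = 0.5036
E(R_P) = R_f + β_P × MRP = 4.98% + 0.5036 × 4.54% = 7.27%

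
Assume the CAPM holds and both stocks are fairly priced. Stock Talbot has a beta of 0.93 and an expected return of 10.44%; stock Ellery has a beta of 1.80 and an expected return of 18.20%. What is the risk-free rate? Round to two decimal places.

2.14%

Both satisfy E(R) = R_f + β·MRP, so the slope of the SML is
MRP = (18.20% − 10.44%) / (1.80 − 0.93) = 7.76% / 0.87 = 8.9195%
R_f = E(R_Talbot) − β_Talbot·MRP = 10.44% − 0.93 × 8.9195% = 2.1449%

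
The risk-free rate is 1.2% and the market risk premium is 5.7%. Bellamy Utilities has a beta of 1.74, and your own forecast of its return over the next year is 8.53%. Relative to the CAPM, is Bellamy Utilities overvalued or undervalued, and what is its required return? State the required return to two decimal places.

Required return = R_f + β·MRP = 1.2% + 1.74 × 5.7% = 11.12%
Forecast 8.53% < required 11.12% → the stock plots below the SML → overvalued.

Overvalued; required return 11.12%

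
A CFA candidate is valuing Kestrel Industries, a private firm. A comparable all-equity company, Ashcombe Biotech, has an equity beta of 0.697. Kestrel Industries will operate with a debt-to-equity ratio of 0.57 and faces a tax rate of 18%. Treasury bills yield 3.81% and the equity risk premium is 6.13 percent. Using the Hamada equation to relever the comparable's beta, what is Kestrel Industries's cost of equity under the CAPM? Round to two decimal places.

β_L = β_U × [1 + (1 − t)(D/E)] = 0.697 × [1 + (1 − 0.18) × 0.57]
    = 0.697 × [1 + 0.82 × 0.57] = 0.697 × 1.4674 = 1.0228
E(R) = R_f + β_L × MRP = 3.81% + 1.0228 × 6.13% = 10.08%

10.08%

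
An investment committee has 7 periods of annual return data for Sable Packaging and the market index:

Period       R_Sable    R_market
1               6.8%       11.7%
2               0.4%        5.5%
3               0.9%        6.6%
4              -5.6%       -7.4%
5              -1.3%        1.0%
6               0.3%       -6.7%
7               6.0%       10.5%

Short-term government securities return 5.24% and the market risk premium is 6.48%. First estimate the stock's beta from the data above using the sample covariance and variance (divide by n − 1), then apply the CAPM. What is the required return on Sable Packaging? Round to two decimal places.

8.25%

Mean R_i = (6.8 + 0.4 + 0.9 − 5.6 − 1.3 + 0.3 + 6.0) / 7 = 1.0714%
Mean R_m = (11.7 + 5.5 + 6.6 − 7.4 + 1.0 − 6.7 + 10.5) / 7 = 3.0286%
Σ(R_i − R̄_i)(R_m − R̄_m) = 166.1157  ⇒  Cov = 166.1157 / 6 = 27.6860
Σ(R_m − R̄_m)² = 357.3943  ⇒  Var(R_m) = 357.3943 / 6 = 59.5657
β = Cov / Var(R_m) = 27.6860 / 59.5657 = 0.4648
E(R) = R_f + β × MRP = 5.24% + 0.4648 × 6.48% = 8.25%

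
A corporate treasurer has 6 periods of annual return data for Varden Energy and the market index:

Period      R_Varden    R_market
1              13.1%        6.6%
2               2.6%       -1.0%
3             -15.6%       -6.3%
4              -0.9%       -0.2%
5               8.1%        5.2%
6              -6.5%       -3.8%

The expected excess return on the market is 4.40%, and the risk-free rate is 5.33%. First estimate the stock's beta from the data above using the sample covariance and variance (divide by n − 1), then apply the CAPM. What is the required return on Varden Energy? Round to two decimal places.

Mean R_i = (13.1 + 2.6 − 15.6 − 0.9 + 8.1 − 6.5) / 6 = 0.1333%
Mean R_m = (6.6 − 1.0 − 6.3 − 0.2 + 5.2 − 3.8) / 6 = 0.0833%
Σ(R_i − R̄_i)(R_m − R̄_m) = 249.0733  ⇒  Cov = 249.0733 / 5 = 49.8147
Σ(R_m − R̄_m)² = 125.7283  ⇒  Var(R_m) = 125.7283 / 5 = 25.1457
β = Cov / Var(R_m) = 49.8147 / 25.1457 = 1.9810
E(R) = R_f + β × MRP = 5.33% + 1.9810 × 4.40% = 14.05%

14.05%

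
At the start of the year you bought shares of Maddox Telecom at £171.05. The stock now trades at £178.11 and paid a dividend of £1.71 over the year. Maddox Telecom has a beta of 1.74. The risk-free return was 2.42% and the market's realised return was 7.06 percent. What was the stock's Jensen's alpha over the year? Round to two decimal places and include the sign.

Realised HPR = (P1 + D1 − P0) / P0 = (178.11 + 1.71 − 171.05) / 171.05 = 8.77 / 171.05 = 5.1272%
MRP = 7.06% − 2.42% = 4.64%
CAPM required = R_f + β·MRP = 2.42% + 1.74 × 4.64% = 10.4936%
α = realised − required = 5.1272% − 10.4936% = -5.37%

-5.37%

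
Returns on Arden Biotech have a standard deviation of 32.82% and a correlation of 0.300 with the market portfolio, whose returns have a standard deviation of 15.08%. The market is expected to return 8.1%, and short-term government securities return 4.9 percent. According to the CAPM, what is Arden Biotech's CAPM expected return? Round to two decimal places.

6.99%

β = ρ × σ_i / σ_m = 0.300 × 32.82% / 15.08% = 0.6529
MRP = 8.1% − 4.9% = 3.20%
E(R) = 4.9% + 0.6529 × 3.2% = 6.99%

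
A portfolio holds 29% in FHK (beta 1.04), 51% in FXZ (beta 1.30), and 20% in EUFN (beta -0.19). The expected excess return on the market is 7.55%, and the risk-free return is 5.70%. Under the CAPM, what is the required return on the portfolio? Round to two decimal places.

12.70%

β_P = Σ w_i β_i = 0.29×1.04 + 0.51×1.30 + 0.20×-0.19 = 0.9266
E(R_P) = R_f + β_P × MRP = 5.70% + 0.9266 × 7.55% = 12.70%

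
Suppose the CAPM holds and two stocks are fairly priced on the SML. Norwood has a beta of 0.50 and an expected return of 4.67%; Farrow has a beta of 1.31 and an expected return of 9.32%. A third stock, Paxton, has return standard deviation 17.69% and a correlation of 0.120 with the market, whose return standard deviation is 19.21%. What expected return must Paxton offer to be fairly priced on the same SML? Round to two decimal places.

2.43%

MRP = (9.32% − 4.67%) / (1.31 − 0.50) = 5.7407%
R_f = 4.67% − 0.50 × 5.7407% = 1.7997%
β_Paxton = ρ·σ_i/σ_m = 0.120 × 17.69 / 19.21 = 0.1105
E(R_Paxton) = R_f + β × MRP = 1.7997% + 0.1105 × 5.7407% = 2.43%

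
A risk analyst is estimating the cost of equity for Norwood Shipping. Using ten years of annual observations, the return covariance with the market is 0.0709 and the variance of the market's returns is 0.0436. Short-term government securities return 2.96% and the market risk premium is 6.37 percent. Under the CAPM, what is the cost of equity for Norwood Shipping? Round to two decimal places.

β = Cov(R_i, R_m) / Var(R_m) = 0.0709 / 0.0436 = 1.6261
E(R) = R_f + β × MRP = 2.96% + 1.6261 × 6.37% = 13.32%

13.32%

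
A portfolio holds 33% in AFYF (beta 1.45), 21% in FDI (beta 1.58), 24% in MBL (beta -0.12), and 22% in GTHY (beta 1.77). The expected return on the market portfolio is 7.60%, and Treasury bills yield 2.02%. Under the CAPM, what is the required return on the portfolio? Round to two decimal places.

8.55%

β_P = Σ w_i β_i = 0.33×1.45 + 0.21×1.58 + 0.24×-0.12 + 0.22×1.77 = 1.1709
MRP = 7.60% − 2.02% = 5.58%
E(R_P) = R_f + β_P × MRP = 2.02% + 1.1709 × 5.58% = 8.55%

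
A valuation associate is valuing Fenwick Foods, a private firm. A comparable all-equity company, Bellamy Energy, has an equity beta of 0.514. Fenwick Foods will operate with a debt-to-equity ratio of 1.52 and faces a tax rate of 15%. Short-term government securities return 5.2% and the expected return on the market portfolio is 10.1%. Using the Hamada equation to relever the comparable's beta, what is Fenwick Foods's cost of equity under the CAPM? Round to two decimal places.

10.97%

β_L = β_U × [1 + (1 − t)(D/E)] = 0.514 × [1 + (1 − 0.15) × 1.52]
    = 0.514 × [1 + 0.85 × 1.52] = 0.514 × 2.2920 = 1.1781
MRP = 10.1% − 5.2% = 4.90%
E(R) = R_f + β_L × MRP = 5.2% + 1.1781 × 4.9% = 10.97%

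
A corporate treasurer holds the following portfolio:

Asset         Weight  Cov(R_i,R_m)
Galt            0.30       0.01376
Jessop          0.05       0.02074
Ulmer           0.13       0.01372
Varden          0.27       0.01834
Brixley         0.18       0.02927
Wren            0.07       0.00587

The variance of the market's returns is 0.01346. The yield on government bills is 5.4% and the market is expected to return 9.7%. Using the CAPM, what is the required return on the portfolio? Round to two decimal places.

11.02%

β_Galt = 0.01376 / 0.01346 = 1.0223
β_Jessop = 0.02074 / 0.01346 = 1.5409
β_Ulmer = 0.01372 / 0.01346 = 1.0193
β_Varden = 0.01834 / 0.01346 = 1.3626
β_Brixley = 0.02927 / 0.01346 = 2.1746
β_Wren = 0.00587 / 0.01346 = 0.4361
β_P = Σ w_i β_i = 0.30×1.0223 + 0.05×1.5409 + 0.13×1.0193 + 0.27×1.3626 + 0.18×2.1746 + 0.07×0.4361 = 1.3061
MRP = 9.7% − 5.4% = 4.30%
E(R_P) = R_f + β_P × MRP = 5.4% + 1.3061 × 4.3% = 11.02%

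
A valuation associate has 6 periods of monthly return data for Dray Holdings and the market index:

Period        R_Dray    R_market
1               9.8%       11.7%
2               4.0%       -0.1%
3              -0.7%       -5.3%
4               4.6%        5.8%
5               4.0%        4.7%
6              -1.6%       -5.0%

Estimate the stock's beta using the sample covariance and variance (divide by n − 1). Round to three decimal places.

0.593

Mean R_i = (9.8 + 4.0 − 0.7 + 4.6 + 4.0 − 1.6) / 6 = 3.3500%
Mean R_m = (11.7 − 0.1 − 5.3 + 5.8 + 4.7 − 5.0) / 6 = 1.9667%
Σ(R_i − R̄_i)(R_m − R̄_m) = 131.9200  ⇒  Cov = 131.9200 / 5 = 26.3840
Σ(R_m − R̄_m)² = 222.5133  ⇒  Var(R_m) = 222.5133 / 5 = 44.5027
β = Cov / Var(R_m) = 26.3840 / 44.5027 = 0.5929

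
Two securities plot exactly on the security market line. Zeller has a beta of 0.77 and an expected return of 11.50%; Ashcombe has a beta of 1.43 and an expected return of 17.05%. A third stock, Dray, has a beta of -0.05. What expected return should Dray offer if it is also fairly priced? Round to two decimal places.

4.60%

MRP (SML slope) = (17.05% − 11.50%) / (1.43 − 0.77) = 5.55% / 0.66 = 8.4091%
R_f (intercept) = 11.50% − 0.77 × 8.4091% = 5.0250%
E(R_Dray) = R_f + β × MRP = 5.0250% + -0.05 × 8.4091% = 4.60%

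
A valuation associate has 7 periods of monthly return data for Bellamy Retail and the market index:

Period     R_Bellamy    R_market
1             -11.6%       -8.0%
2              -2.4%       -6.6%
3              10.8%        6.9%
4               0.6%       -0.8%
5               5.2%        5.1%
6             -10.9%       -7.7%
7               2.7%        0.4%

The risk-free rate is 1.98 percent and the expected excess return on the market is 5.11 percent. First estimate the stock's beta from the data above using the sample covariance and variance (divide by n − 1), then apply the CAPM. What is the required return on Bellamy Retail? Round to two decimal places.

Mean R_i = (-11.6 − 2.4 + 10.8 + 0.6 + 5.2 − 10.9 + 2.7) / 7 = -0.8000%
Mean R_m = (-8.0 − 6.6 + 6.9 − 0.8 + 5.1 − 7.7 + 0.4) / 7 = -1.5286%
Σ(R_i − R̄_i)(R_m − R̄_m) = 285.6500  ⇒  Cov = 285.6500 / 6 = 47.6083
Σ(R_m − R̄_m)² = 224.9143  ⇒  Var(R_m) = 224.9143 / 6 = 37.4857
β = Cov / Var(R_m) = 47.6083 / 37.4857 = 1.2700
E(R) = R_f + β × MRP = 1.98% + 1.2700 × 5.11% = 8.47%

8.47%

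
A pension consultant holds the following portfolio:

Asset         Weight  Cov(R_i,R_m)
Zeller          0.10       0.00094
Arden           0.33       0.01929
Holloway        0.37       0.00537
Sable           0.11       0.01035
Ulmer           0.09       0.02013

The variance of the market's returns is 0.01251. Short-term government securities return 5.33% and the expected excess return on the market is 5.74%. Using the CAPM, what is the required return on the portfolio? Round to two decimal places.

β_Zeller = 0.00094 / 0.01251 = 0.0751
β_Arden = 0.01929 / 0.01251 = 1.5420
β_Holloway = 0.00537 / 0.01251 = 0.4293
β_Sable = 0.01035 / 0.01251 = 0.8273
β_Ulmer = 0.02013 / 0.01251 = 1.6091
β_P = Σ w_i β_i = 0.10×0.0751 + 0.33×1.5420 + 0.37×0.4293 + 0.11×0.8273 + 0.09×1.6091 = 0.9110
E(R_P) = R_f + β_P × MRP = 5.33% + 0.9110 × 5.74% = 10.56%

10.56%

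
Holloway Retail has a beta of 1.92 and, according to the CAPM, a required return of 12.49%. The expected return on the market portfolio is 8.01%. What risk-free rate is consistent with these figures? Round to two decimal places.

E(R) = R_f + β(E(R_m) − R_f) = R_f(1 − β) + β·E(R_m)
12.49% = R_f × (1 − 1.92) + 1.92 × 8.01%
12.49% = R_f × -0.92 + 15.3792%
R_f = (12.49% − 15.3792%) / -0.92 = 3.14%

3.14%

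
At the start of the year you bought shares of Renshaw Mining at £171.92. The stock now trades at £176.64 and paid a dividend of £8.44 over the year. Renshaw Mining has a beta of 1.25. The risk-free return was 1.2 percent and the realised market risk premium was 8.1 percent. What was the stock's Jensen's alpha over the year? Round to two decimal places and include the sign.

-3.67%

Realised HPR = (P1 + D1 − P0) / P0 = (176.64 + 8.44 − 171.92) / 171.92 = 13.16 / 171.92 = 7.6547%
CAPM required = R_f + β·MRP = 1.2% + 1.25 × 8.1% = 11.3250%
α = realised − required = 7.6547% − 11.3250% = -3.67%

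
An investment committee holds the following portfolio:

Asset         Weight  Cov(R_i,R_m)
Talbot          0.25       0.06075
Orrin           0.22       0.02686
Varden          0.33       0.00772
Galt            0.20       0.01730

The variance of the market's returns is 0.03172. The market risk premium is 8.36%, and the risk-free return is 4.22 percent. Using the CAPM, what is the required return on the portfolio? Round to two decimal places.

11.36%

β_Talbot = 0.06075 / 0.03172 = 1.9152
β_Orrin = 0.02686 / 0.03172 = 0.8468
β_Varden = 0.00772 / 0.03172 = 0.2434
β_Galt = 0.01730 / 0.03172 = 0.5454
β_P = Σ w_i β_i = 0.25×1.9152 + 0.22×0.8468 + 0.33×0.2434 + 0.20×0.5454 = 0.8545
E(R_P) = R_f + β_P × MRP = 4.22% + 0.8545 × 8.36% = 11.36%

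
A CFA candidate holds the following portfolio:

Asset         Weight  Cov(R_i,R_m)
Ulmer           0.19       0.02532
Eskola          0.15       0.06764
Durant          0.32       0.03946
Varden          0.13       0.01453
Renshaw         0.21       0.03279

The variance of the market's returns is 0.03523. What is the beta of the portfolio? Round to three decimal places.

1.032

β_Ulmer = 0.02532 / 0.03523 = 0.7187
β_Eskola = 0.06764 / 0.03523 = 1.9200
β_Durant = 0.03946 / 0.03523 = 1.1201
β_Varden = 0.01453 / 0.03523 = 0.4124
β_Renshaw = 0.03279 / 0.03523 = 0.9307
β_P = Σ w_i β_i = 0.19×0.7187 + 0.15×1.9200 + 0.32×1.1201 + 0.13×0.4124 + 0.21×0.9307 = 1.0320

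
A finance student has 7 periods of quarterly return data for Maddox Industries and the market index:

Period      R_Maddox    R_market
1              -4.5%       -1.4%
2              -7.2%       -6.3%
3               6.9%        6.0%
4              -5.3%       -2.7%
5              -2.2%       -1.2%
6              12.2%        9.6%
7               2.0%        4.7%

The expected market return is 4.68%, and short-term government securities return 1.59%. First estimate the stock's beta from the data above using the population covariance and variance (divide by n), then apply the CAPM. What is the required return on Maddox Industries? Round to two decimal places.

5.40%

Mean R_i = (-4.5 − 7.2 + 6.9 − 5.3 − 2.2 + 12.2 + 2.0) / 7 = 0.2714%
Mean R_m = (-1.4 − 6.3 + 6.0 − 2.7 − 1.2 + 9.6 + 4.7) / 7 = 1.2429%
Σ(R_i − R̄_i)(R_m − R̄_m) = 234.1686  ⇒  Cov = 234.1686 / 7 = 33.4527
Σ(R_m − R̄_m)² = 189.8171  ⇒  Var(R_m) = 189.8171 / 7 = 27.1167
β = Cov / Var(R_m) = 33.4527 / 27.1167 = 1.2337
MRP = 4.68% − 1.59% = 3.09%
E(R) = R_f + β × MRP = 1.59% + 1.2337 × 3.09% = 5.40%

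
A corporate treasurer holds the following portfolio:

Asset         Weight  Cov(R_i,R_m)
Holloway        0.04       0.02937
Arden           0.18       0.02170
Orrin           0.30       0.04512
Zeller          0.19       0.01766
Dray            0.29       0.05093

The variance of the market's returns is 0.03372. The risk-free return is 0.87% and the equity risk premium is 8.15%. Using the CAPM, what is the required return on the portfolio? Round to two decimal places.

β_Holloway = 0.02937 / 0.03372 = 0.8710
β_Arden = 0.02170 / 0.03372 = 0.6435
β_Orrin = 0.04512 / 0.03372 = 1.3381
β_Zeller = 0.01766 / 0.03372 = 0.5237
β_Dray = 0.05093 / 0.03372 = 1.5104
β_P = Σ w_i β_i = 0.04×0.8710 + 0.18×0.6435 + 0.30×1.3381 + 0.19×0.5237 + 0.29×1.5104 = 1.0896
E(R_P) = R_f + β_P × MRP = 0.87% + 1.0896 × 8.15% = 9.75%

9.75%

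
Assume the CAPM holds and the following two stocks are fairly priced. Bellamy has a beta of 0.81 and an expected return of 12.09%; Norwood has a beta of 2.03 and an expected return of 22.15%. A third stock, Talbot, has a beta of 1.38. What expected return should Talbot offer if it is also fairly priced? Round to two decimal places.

16.79%

MRP (SML slope) = (22.15% − 12.09%) / (2.03 − 0.81) = 10.06% / 1.22 = 8.2459%
R_f (intercept) = 12.09% − 0.81 × 8.2459% = 5.4108%
E(R_Talbot) = R_f + β × MRP = 5.4108% + 1.38 × 8.2459% = 16.79%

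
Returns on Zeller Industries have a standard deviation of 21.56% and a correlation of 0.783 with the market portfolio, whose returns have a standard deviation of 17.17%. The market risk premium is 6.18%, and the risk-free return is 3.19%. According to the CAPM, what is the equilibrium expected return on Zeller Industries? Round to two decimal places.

9.27%

β = ρ × σ_i / σ_m = 0.783 × 21.56% / 17.17% = 0.9832
E(R) = 3.19% + 0.9832 × 6.18% = 9.27%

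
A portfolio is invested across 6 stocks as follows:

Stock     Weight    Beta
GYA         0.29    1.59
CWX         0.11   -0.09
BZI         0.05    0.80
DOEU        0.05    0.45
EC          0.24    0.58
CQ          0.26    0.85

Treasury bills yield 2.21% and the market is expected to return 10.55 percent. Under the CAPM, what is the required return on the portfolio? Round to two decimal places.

β_P = Σ w_i β_i = 0.29×1.59 + 0.11×-0.09 + 0.05×0.80 + 0.05×0.45 + 0.24×0.58 + 0.26×0.85 = 0.8739
MRP = 10.55% − 2.21% = 8.34%
E(R_P) = R_f + β_P × MRP = 2.21% + 0.8739 × 8.34% = 9.50%

9.50%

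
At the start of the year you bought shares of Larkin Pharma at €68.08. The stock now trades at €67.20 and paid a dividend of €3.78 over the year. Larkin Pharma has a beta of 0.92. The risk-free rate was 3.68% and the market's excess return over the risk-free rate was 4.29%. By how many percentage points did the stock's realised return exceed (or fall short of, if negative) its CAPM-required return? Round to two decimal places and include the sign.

Realised HPR = (P1 + D1 − P0) / P0 = (67.20 + 3.78 − 68.08) / 68.08 = 2.90 / 68.08 = 4.2597%
CAPM required = R_f + β·MRP = 3.68% + 0.92 × 4.29% = 7.6268%
α = realised − required = 4.2597% − 7.6268% = -3.37%

-3.37%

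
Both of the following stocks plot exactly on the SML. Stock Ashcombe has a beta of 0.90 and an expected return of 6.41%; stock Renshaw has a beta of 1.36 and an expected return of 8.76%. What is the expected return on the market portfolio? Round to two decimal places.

Both satisfy E(R) = R_f + β·MRP, so the slope of the SML is
MRP = (8.76% − 6.41%) / (1.36 − 0.90) = 2.35% / 0.46 = 5.1087%
R_f = E(R_Ashcombe) − β_Ashcombe·MRP = 6.41% − 0.90 × 5.1087% = 1.8122%
E(R_m) = R_f + MRP = 1.8122% + 5.1087% = 6.92%

6.92%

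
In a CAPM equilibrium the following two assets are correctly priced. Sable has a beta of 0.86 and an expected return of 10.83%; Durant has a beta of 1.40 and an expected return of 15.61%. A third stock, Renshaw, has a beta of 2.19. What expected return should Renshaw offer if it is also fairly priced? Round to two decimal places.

MRP (SML slope) = (15.61% − 10.83%) / (1.40 − 0.86) = 4.78% / 0.54 = 8.8519%
R_f (intercept) = 10.83% − 0.86 × 8.8519% = 3.2174%
E(R_Renshaw) = R_f + β × MRP = 3.2174% + 2.19 × 8.8519% = 22.60%

22.60%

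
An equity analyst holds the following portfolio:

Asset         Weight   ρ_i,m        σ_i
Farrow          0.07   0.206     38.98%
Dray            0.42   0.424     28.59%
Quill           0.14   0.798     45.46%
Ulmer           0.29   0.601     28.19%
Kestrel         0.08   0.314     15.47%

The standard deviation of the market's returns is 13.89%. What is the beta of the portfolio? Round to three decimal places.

1.154

β_Farrow = 0.206 × 38.98% / 13.89% = 0.5781
β_Dray = 0.424 × 28.59% / 13.89% = 0.8727
β_Quill = 0.798 × 45.46% / 13.89% = 2.6117
β_Ulmer = 0.601 × 28.19% / 13.89% = 1.2197
β_Kestrel = 0.314 × 15.47% / 13.89% = 0.3497
β_P = Σ w_i β_i = 0.07×0.5781 + 0.42×0.8727 + 0.14×2.6117 + 0.29×1.2197 + 0.08×0.3497 = 1.1543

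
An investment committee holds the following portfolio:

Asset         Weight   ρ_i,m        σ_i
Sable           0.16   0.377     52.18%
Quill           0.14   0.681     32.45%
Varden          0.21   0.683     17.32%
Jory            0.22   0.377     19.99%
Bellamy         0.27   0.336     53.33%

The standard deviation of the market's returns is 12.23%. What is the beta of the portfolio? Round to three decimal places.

1.245

β_Sable = 0.377 × 52.18% / 12.23% = 1.6085
β_Quill = 0.681 × 32.45% / 12.23% = 1.8069
β_Varden = 0.683 × 17.32% / 12.23% = 0.9673
β_Jory = 0.377 × 19.99% / 12.23% = 0.6162
β_Bellamy = 0.336 × 53.33% / 12.23% = 1.4652
β_P = Σ w_i β_i = 0.16×1.6085 + 0.14×1.8069 + 0.21×0.9673 + 0.22×0.6162 + 0.27×1.4652 = 1.2446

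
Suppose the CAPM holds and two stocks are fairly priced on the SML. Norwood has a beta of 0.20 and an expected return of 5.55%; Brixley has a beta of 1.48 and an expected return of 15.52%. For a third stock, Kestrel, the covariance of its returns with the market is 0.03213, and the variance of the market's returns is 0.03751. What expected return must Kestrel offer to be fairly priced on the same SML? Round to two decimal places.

10.66%

MRP = (15.52% − 5.55%) / (1.48 − 0.20) = 7.7891%
R_f = 5.55% − 0.20 × 7.7891% = 3.9922%
β_Kestrel = Cov / Var(R_m) = 0.03213 / 0.03751 = 0.8566
E(R_Kestrel) = R_f + β × MRP = 3.9922% + 0.8566 × 7.7891% = 10.66%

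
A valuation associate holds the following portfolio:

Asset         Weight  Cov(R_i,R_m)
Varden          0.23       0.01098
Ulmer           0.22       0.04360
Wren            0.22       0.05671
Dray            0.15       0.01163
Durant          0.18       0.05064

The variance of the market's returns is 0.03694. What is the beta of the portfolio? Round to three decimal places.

0.960

β_Varden = 0.01098 / 0.03694 = 0.2972
β_Ulmer = 0.04360 / 0.03694 = 1.1803
β_Wren = 0.05671 / 0.03694 = 1.5352
β_Dray = 0.01163 / 0.03694 = 0.3148
β_Durant = 0.05064 / 0.03694 = 1.3709
β_P = Σ w_i β_i = 0.23×0.2972 + 0.22×1.1803 + 0.22×1.5352 + 0.15×0.3148 + 0.18×1.3709 = 0.9597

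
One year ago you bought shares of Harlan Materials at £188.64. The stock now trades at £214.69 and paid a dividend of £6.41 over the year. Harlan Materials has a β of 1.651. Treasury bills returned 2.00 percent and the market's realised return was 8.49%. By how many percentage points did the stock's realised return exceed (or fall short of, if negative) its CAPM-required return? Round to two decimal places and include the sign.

Realised HPR = (P1 + D1 − P0) / P0 = (214.69 + 6.41 − 188.64) / 188.64 = 32.46 / 188.64 = 17.2074%
MRP = 8.49% − 2.00% = 6.49%
CAPM required = R_f + β·MRP = 2.00% + 1.651 × 6.49% = 12.71499%
α = realised − required = 17.2074% − 12.71499% = +4.49%

+4.49%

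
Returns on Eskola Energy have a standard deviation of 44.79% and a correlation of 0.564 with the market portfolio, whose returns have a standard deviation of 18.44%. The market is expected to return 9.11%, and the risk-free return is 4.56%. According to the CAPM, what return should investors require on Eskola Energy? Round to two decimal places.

β = ρ × σ_i / σ_m = 0.564 × 44.79% / 18.44% = 1.3699
MRP = 9.11% − 4.56% = 4.55%
E(R) = 4.56% + 1.3699 × 4.55% = 10.79%

10.79%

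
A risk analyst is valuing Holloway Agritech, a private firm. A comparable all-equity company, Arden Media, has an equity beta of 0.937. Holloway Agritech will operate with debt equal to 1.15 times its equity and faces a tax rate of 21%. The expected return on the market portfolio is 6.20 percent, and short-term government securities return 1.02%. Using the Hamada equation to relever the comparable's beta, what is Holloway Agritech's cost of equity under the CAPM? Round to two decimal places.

10.28%

β_L = β_U × [1 + (1 − t)(D/E)] = 0.937 × [1 + (1 − 0.21) × 1.15]
    = 0.937 × [1 + 0.79 × 1.15] = 0.937 × 1.9085 = 1.7883
MRP = 6.20% − 1.02% = 5.18%
E(R) = R_f + β_L × MRP = 1.02% + 1.7883 × 5.18% = 10.28%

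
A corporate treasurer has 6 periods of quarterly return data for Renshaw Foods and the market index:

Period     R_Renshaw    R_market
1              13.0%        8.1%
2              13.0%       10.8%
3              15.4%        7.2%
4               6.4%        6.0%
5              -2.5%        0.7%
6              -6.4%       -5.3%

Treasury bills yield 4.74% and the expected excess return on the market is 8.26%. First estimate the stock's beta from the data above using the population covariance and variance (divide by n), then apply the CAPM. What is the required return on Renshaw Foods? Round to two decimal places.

16.65%

Mean R_i = (13.0 + 13.0 + 15.4 + 6.4 − 2.5 − 6.4) / 6 = 6.4833%
Mean R_m = (8.1 + 10.8 + 7.2 + 6.0 + 0.7 − 5.3) / 6 = 4.5833%
Σ(R_i − R̄_i)(R_m − R̄_m) = 248.8583  ⇒  Cov = 248.8583 / 6 = 41.4764
Σ(R_m − R̄_m)² = 172.6283  ⇒  Var(R_m) = 172.6283 / 6 = 28.7714
β = Cov / Var(R_m) = 41.4764 / 28.7714 = 1.4416
E(R) = R_f + β × MRP = 4.74% + 1.4416 × 8.26% = 16.65%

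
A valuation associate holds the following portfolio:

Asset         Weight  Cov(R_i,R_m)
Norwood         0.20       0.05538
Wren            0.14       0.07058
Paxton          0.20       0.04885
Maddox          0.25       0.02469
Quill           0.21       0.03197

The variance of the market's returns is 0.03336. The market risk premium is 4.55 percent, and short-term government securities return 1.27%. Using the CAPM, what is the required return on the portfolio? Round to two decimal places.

7.22%

β_Norwood = 0.05538 / 0.03336 = 1.6601
β_Wren = 0.07058 / 0.03336 = 2.1157
β_Paxton = 0.04885 / 0.03336 = 1.4643
β_Maddox = 0.02469 / 0.03336 = 0.7401
β_Quill = 0.03197 / 0.03336 = 0.9583
β_P = Σ w_i β_i = 0.20×1.6601 + 0.14×2.1157 + 0.20×1.4643 + 0.25×0.7401 + 0.21×0.9583 = 1.3073
E(R_P) = R_f + β_P × MRP = 1.27% + 1.3073 × 4.55% = 7.22%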